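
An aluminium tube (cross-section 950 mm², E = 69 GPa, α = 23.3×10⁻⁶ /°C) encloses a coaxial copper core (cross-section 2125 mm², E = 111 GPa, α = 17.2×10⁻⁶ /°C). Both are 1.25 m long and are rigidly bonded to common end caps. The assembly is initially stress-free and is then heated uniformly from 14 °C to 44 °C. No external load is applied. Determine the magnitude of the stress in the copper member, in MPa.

Equilibrium of a rigid end plate with no external load gives equal and opposite internal forces ±P in the two members. Since α_{aluminium} > α_{copper}, heating drives the aluminium into compression and the copper into tension.
Equating the net (thermal + elastic) strains gives |α₁ − α₂|·ΔT = P·[1/(A₁E₁) + 1/(A₂E₂)].
|α₁ − α₂|·ΔT = 6.1×10⁻⁶ × 30 = 0.000183.
1/(A₁E₁) + 1/(A₂E₂) = 1/(950×69×10³) + 1/(2125×111×10³) = 1.95×10⁻⁸ N⁻¹.
So P = 0.000183 / 1.95×10⁻⁸ = 9.387 kN.
σ_{copper} = P/A₂ = 9387/2125 = 4.417 MPa, tensile.

σ ≈ 4.42 MPa (tensile)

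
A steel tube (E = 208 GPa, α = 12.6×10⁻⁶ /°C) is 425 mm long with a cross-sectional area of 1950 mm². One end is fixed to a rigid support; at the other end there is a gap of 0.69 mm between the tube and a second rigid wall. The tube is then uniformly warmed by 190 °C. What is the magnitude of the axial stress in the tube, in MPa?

Unrestrained expansion: δ_free = αΔT L = 12.6×10⁻⁶ × 190 × 425 = 1.017 mm.
The gap closes (δ_free > 0.69 mm) and the wall then resists a further 1.017 − 0.69 = 0.3275 mm of expansion.
That suppressed elongation corresponds to σ = E·Δ/L = 208×10³ × 0.3275/425 = 160.3 MPa.

σ ≈ 160 MPa (compressive)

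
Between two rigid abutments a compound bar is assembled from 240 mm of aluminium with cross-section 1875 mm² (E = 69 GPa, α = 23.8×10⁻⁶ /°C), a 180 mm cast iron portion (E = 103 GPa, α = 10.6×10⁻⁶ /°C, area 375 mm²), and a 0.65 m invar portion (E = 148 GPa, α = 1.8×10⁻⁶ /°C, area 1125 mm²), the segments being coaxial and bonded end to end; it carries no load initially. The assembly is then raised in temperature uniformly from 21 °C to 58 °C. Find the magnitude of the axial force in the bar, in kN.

Free thermal expansion of the whole bar: Σ αᵢΔT Lᵢ = 23.8×10⁻⁶×37×240 + 10.6×10⁻⁶×37×180 + 1.8×10⁻⁶×37×650 = 0.3252 mm.
The walls prevent any net length change, so an axial force P (same in every segment) develops. Compatibility: P · Σ Lᵢ/(AᵢEᵢ) = δ_free.
Σ Lᵢ/(AᵢEᵢ) = 240/(1875×69×10³) + 180/(375×103×10³) + 650/(1125×148×10³) = 1.042×10⁻⁵ mm/N.
P = 0.3252 / 1.042×10⁻⁵ = 31210 N = 31.21 kN, compressive.

P ≈ 31.2 kN (compressive)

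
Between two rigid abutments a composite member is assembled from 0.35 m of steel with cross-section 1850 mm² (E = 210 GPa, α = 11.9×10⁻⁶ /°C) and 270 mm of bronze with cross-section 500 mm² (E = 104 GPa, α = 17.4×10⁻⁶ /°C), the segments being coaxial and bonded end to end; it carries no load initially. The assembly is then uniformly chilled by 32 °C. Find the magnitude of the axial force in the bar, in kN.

With the walls removed the bar would change length by δ_free = Σ αᵢΔT Lᵢ = 11.9×10⁻⁶×32×350 + 17.4×10⁻⁶×32×270 = 0.2836 mm.
Since the ends are fixed, an axial force P builds up, equal in every segment, with P · Σ Lᵢ/(AᵢEᵢ) = δ_free.
The series flexibility is Σ Lᵢ/(AᵢEᵢ) = 350/(1850×210×10³) + 270/(500×104×10³) = 6.093×10⁻⁶ mm/N.
Hence P = δ_free / Σ(L/AE) = 0.2836/6.093×10⁻⁶ = 46.55 kN (tensile).

P ≈ 46.5 kN (tensile)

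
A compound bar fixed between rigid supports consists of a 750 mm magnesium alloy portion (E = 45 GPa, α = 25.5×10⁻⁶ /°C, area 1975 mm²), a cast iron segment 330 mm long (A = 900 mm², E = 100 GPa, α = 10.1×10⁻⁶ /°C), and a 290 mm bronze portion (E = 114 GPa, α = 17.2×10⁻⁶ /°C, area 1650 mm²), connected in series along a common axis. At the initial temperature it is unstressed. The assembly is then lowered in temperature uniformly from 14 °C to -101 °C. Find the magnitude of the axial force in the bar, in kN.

If the supports were absent, the total length change would be Σ αᵢΔT Lᵢ = 25.5×10⁻⁶×115×750 + 10.1×10⁻⁶×115×330 + 17.2×10⁻⁶×115×290 = 3.156 mm.
Since the ends are fixed, an axial force P builds up, equal in every segment, with P · Σ Lᵢ/(AᵢEᵢ) = δ_free.
The series flexibility is Σ Lᵢ/(AᵢEᵢ) = 750/(1975×45×10³) + 330/(900×100×10³) + 290/(1650×114×10³) = 1.365×10⁻⁵ mm/N.
So P = 3.156 / 1.365×10⁻⁵ = 231.3 kN, tensile.

P ≈ 231 kN (tensile)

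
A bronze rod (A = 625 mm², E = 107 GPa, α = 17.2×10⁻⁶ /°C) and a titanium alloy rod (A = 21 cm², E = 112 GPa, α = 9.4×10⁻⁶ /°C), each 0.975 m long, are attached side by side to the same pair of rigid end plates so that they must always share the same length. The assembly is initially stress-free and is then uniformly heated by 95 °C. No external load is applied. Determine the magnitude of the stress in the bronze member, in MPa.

The bronze has the larger α, so on heating it would change length more than the titanium alloy if both were free. The rigid plates force a common final length, so the bronze is put into compression and the titanium alloy into tension, with equal and opposite forces P (no external load).
Setting the final lengths equal and cancelling L: (α₁ − α₂)ΔT = P/(A₁E₁) + P/(A₂E₂).
|α₁ − α₂|·ΔT = 7.8×10⁻⁶ × 95 = 0.000741.
1/(A₁E₁) + 1/(A₂E₂) = 1/(625×107×10³) + 1/(2100×112×10³) = 1.92×10⁻⁸ N⁻¹.
So P = 0.000741 / 1.92×10⁻⁸ = 38.58 kN.
σ_{bronze} = P/A₁ = 38580/625 = 61.73 MPa, compressive.

σ ≈ 61.7 MPa (compressive)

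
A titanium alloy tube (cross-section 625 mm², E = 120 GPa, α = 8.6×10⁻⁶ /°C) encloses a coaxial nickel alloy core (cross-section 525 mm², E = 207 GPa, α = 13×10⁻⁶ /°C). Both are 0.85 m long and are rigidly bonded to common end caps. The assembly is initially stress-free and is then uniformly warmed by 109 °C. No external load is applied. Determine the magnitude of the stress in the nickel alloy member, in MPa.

σ ≈ 40.5 MPa (compressive)

Equilibrium of a rigid end plate with no external load gives equal and opposite internal forces ±P in the two members. Since α_{nickel alloy} > α_{titanium alloy}, heating drives the nickel alloy into compression and the titanium alloy into tension.
Setting the final lengths equal and cancelling L: (α₁ − α₂)ΔT = P/(A₁E₁) + P/(A₂E₂).
|α₁ − α₂|·ΔT = 4.4×10⁻⁶ × 109 = 0.0004796.
1/(A₁E₁) + 1/(A₂E₂) = 1/(625×120×10³) + 1/(525×207×10³) = 2.254×10⁻⁸ N⁻¹.
P = 0.0004796 / 2.254×10⁻⁸ = 21280 N = 21.28 kN.
σ_{nickel alloy} = P/A₂ = 21280/525 = 40.54 MPa, compressive.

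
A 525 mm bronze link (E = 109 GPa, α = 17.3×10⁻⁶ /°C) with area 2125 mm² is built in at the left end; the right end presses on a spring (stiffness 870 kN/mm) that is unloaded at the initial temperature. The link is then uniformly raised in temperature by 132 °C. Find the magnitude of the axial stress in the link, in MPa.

σ ≈ 165 MPa (compressive)

The unrestrained thermal change is αΔT L = 17.3×10⁻⁶ × 132 × 525 = 1.199 mm.
With a force P in the spring, the elastic change of the link is PL/(AE) and that of the spring is P/k; compatibility requires their sum to equal δ_free.
P [ L/(AE) + 1/k ] = δ_free → P [ 525/(2125×109×10³) + 1/(870×10³) ] = 1.199.
P = 1.199 / 3.416×10⁻⁶ = 351000 N.
σ = P/A = 351000/2125 = 165.2 MPa.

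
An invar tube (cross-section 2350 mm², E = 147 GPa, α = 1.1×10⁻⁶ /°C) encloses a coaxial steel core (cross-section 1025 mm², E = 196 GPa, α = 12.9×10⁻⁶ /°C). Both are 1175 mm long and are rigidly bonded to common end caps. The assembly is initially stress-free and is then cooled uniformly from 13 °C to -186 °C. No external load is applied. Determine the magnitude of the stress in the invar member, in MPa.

σ ≈ 127 MPa (compressive)

The steel has the larger α, so on cooling it would change length more than the invar if both were free. The rigid plates force a common final length, so the steel is put into tension and the invar into compression, with equal and opposite forces P (no external load).
Setting the final lengths equal and cancelling L: (α₁ − α₂)ΔT = P/(A₁E₁) + P/(A₂E₂).
|α₁ − α₂|·ΔT = 11.8×10⁻⁶ × 199 = 0.002348.
1/(A₁E₁) + 1/(A₂E₂) = 1/(2350×147×10³) + 1/(1025×196×10³) = 7.872×10⁻⁹ N⁻¹.
So P = 0.002348 / 7.872×10⁻⁹ = 298.3 kN.
σ_{invar} = P/A₁ = 298300/2350 = 126.9 MPa, compressive.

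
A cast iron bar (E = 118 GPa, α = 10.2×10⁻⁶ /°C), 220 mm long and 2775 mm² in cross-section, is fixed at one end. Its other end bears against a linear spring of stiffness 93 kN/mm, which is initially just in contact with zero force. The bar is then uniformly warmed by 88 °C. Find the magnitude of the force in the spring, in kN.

P ≈ 17.3 kN

Free thermal expansion: δ_free = αΔT L = 10.2×10⁻⁶ × 88 × 220 = 0.1975 mm.
With a force P in the spring, the elastic change of the bar is PL/(AE) and that of the spring is P/k; compatibility requires their sum to equal δ_free.
So P = δ_free / [L/(AE) + 1/k] = 0.1975 / [ 220/(2775×118×10³) + 1/(93×10³) ].
P = 0.1975 / 1.142×10⁻⁵ = 17280 N.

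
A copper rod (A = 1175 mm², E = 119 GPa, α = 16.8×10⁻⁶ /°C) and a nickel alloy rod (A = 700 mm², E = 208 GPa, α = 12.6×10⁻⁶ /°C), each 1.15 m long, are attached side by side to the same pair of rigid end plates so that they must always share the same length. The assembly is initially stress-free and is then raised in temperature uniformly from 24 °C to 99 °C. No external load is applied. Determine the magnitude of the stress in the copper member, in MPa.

The copper has the larger α, so on heating it would change length more than the nickel alloy if both were free. The rigid plates force a common final length, so the copper is put into compression and the nickel alloy into tension, with equal and opposite forces P (no external load).
Compatibility of the two members (thermal + elastic change equal): (α₁ − α₂)ΔT = P·[1/(A₁E₁) + 1/(A₂E₂)].
|α₁ − α₂|·ΔT = 4.2×10⁻⁶ × 75 = 0.000315.
1/(A₁E₁) + 1/(A₂E₂) = 1/(1175×119×10³) + 1/(700×208×10³) = 1.402×10⁻⁸ N⁻¹.
So P = 0.000315 / 1.402×10⁻⁸ = 22.47 kN.
σ_{copper} = P/A₁ = 22470/1175 = 19.12 MPa, compressive.

σ ≈ 19.1 MPa (compressive)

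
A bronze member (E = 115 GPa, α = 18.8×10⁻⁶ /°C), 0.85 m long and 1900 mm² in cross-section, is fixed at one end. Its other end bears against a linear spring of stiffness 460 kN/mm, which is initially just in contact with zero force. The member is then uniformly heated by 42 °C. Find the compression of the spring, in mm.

The unrestrained thermal change is αΔT L = 18.8×10⁻⁶ × 42 × 850 = 0.6712 mm.
Let P be the compressive force at the spring. The member shortens elastically by PL/(AE) and the spring compresses by P/k; together these equal δ_free.
P [ L/(AE) + 1/k ] = δ_free → P [ 850/(1900×115×10³) + 1/(460×10³) ] = 0.6712.
P = 0.6712 / 6.064×10⁻⁶ = 110700 N.
Spring compression = P/k = 110700/(460×10³) = 0.2406 mm.

δ ≈ 0.241 mm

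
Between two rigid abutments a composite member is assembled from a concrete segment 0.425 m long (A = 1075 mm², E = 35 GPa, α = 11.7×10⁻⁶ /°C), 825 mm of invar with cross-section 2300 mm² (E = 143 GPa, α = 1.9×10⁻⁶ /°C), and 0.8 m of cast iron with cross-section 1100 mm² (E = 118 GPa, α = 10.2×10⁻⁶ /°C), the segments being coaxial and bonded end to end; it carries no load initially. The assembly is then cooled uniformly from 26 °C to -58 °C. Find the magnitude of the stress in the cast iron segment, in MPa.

Free thermal contraction of the whole bar: Σ αᵢΔT Lᵢ = 11.7×10⁻⁶×84×425 + 1.9×10⁻⁶×84×825 + 10.2×10⁻⁶×84×800 = 1.235 mm.
The walls prevent any net length change, so an axial force P (same in every segment) develops. Compatibility: P · Σ Lᵢ/(AᵢEᵢ) = δ_free.
Σ Lᵢ/(AᵢEᵢ) = 425/(1075×35×10³) + 825/(2300×143×10³) + 800/(1100×118×10³) = 1.997×10⁻⁵ mm/N.
P = 1.235 / 1.997×10⁻⁵ = 61840 N = 61.84 kN, tensile.
σ_{cast iron} = P / A = 61840 / 1100 = 56.22 MPa.

σ ≈ 56.2 MPa (tensile)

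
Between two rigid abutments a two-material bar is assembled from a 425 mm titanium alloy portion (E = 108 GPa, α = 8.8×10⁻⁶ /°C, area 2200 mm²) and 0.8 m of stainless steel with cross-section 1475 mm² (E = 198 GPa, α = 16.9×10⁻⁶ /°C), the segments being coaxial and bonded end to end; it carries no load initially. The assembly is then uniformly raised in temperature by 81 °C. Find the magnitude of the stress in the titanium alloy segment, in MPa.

With the walls removed the bar would change length by δ_free = Σ αᵢΔT Lᵢ = 8.8×10⁻⁶×81×425 + 16.9×10⁻⁶×81×800 = 1.398 mm.
The rigid supports impose zero overall length change; the single axial force P common to all segments must satisfy P Σ Lᵢ/(AᵢEᵢ) = δ_free.
The series flexibility is Σ Lᵢ/(AᵢEᵢ) = 425/(2200×108×10³) + 800/(1475×198×10³) = 4.528×10⁻⁶ mm/N.
P = 1.398 / 4.528×10⁻⁶ = 308800 N = 308.8 kN, compressive.
σ_{titanium alloy} = P / A = 308800 / 2200 = 140.3 MPa.

σ ≈ 140 MPa (compressive)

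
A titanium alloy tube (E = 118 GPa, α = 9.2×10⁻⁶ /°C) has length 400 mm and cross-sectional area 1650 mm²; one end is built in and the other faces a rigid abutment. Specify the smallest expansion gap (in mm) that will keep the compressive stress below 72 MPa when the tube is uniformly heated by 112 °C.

g ≈ 0.168 mm

Free expansion if unrestrained: δ_free = αΔT L = 9.2×10⁻⁶ × 112 × 400 = 0.4122 mm.
At the allowable stress the elastic shortening the wall may impose is σL/E = 72 × 400 / (118×10³) = 0.2441 mm.
The gap must absorb the remainder: g_min = 0.4122 − 0.2441 = 0.1681 mm.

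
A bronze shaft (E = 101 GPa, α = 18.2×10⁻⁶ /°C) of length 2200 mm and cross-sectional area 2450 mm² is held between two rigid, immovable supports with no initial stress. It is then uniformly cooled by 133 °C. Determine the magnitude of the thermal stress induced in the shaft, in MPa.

σ ≈ 244 MPa (tensile)

Because both ends are immovable the net strain is zero, and the suppressed thermal strain is αΔT = 18.2×10⁻⁶ × 133 = 2420.6×10⁻⁶.
σ = EαΔT = 101×10³ × 18.2×10⁻⁶ × 133 = 244.5 MPa (tensile; the shaft is trying to contract).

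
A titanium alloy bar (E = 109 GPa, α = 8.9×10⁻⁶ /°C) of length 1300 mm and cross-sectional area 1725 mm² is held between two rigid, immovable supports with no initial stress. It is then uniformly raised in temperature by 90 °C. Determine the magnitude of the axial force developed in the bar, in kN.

The ends cannot move, so σ = EαΔT = 109×10³ × 8.9×10⁻⁶ × 90 = 87.31 MPa.
Then P = σA = 87.31 × 1725 mm² = 150.6 kN, compressive.

P ≈ 151 kN (compressive)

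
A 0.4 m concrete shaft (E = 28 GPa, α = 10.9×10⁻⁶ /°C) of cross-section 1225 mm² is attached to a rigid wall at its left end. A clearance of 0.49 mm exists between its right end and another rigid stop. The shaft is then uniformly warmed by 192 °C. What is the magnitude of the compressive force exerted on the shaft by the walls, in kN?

P ≈ 29.8 kN

Free thermal elongation = αΔT L = 10.9×10⁻⁶ × 192 × 400 = 0.8371 mm.
This exceeds the 0.49 mm gap, so the wall pushes back. The portion of expansion that must be recovered elastically is δ_free − gap = 0.8371 − 0.49 = 0.3471 mm.
Compatibility: PL/(AE) = 0.3471 mm, so σ = P/A = E × (0.3471/400) = 24.3 MPa.
P = σA = 24.3 × 1225 = 29.77 kN.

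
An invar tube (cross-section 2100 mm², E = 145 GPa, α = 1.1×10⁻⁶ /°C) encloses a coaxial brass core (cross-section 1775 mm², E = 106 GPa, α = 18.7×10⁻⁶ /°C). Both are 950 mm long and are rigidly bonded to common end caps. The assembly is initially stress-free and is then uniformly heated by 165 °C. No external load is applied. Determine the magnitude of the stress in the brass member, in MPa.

Both members must finish at the same length. With the larger α, the brass tends to over-expand; the plates restrain it, putting the brass in compression and the invar in tension. With no external load the two internal forces are equal and opposite, magnitude P.
Compatibility of the two members (thermal + elastic change equal): (α₁ − α₂)ΔT = P·[1/(A₁E₁) + 1/(A₂E₂)].
|α₁ − α₂|·ΔT = 17.6×10⁻⁶ × 165 = 0.002904.
1/(A₁E₁) + 1/(A₂E₂) = 1/(2100×145×10³) + 1/(1775×106×10³) = 8.599×10⁻⁹ N⁻¹.
P = 0.002904 / 8.599×10⁻⁹ = 337700 N = 337.7 kN.
σ_{brass} = P/A₂ = 337700/1775 = 190.3 MPa, compressive.

σ ≈ 190 MPa (compressive)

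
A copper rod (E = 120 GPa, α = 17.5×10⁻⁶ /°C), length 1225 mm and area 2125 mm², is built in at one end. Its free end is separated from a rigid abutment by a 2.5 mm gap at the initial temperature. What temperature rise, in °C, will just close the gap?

Contact occurs when the free expansion equals the gap: αΔT L = 2.5 mm.
So ΔT = g/(αL) = 2.5/(17.5×10⁻⁶ × 1225) = 116.6 °C.

ΔT ≈ 117 °C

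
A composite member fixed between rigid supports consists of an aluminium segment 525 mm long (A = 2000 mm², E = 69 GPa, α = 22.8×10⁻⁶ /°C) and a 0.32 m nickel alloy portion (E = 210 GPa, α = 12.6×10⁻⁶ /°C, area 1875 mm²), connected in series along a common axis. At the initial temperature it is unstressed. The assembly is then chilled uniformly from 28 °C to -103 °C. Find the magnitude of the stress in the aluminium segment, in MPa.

σ ≈ 227 MPa (tensile)

If the supports were absent, the total length change would be Σ αᵢΔT Lᵢ = 22.8×10⁻⁶×131×525 + 12.6×10⁻⁶×131×320 = 2.096 mm.
The walls prevent any net length change, so an axial force P (same in every segment) develops. Compatibility: P · Σ Lᵢ/(AᵢEᵢ) = δ_free.
The series flexibility is Σ Lᵢ/(AᵢEᵢ) = 525/(2000×69×10³) + 320/(1875×210×10³) = 4.617×10⁻⁶ mm/N.
So P = 2.096 / 4.617×10⁻⁶ = 454 kN, tensile.
σ_{aluminium} = P / A = 454000 / 2000 = 227 MPa.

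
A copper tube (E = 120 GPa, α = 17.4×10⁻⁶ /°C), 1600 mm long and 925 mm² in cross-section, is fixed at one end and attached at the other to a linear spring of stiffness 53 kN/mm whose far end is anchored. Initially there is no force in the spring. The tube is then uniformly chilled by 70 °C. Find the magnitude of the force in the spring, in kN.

P ≈ 58.6 kN

The unrestrained thermal change is αΔT L = 17.4×10⁻⁶ × 70 × 1600 = 1.949 mm.
With a force P in the spring, the elastic change of the tube is PL/(AE) and that of the spring is P/k; compatibility requires their sum to equal δ_free.
So P = δ_free / [L/(AE) + 1/k] = 1.949 / [ 1600/(925×120×10³) + 1/(53×10³) ].
P = 1.949 / 3.328×10⁻⁵ = 58550 N.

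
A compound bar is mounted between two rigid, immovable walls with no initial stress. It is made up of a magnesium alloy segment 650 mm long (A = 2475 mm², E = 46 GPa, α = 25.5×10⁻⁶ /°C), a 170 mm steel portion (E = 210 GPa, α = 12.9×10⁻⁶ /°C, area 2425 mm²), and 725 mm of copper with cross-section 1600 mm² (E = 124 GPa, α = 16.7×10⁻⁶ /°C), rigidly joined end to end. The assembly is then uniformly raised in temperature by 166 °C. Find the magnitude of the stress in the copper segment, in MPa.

σ ≈ 330 MPa (compressive)

If the supports were absent, the total length change would be Σ αᵢΔT Lᵢ = 25.5×10⁻⁶×166×650 + 12.9×10⁻⁶×166×170 + 16.7×10⁻⁶×166×725 = 5.125 mm.
The rigid supports impose zero overall length change; the single axial force P common to all segments must satisfy P Σ Lᵢ/(AᵢEᵢ) = δ_free.
Σ Lᵢ/(AᵢEᵢ) = 650/(2475×46×10³) + 170/(2425×210×10³) + 725/(1600×124×10³) = 9.697×10⁻⁶ mm/N.
P = 5.125 / 9.697×10⁻⁶ = 528500 N = 528.5 kN, compressive.
σ_{copper} = P / A = 528500 / 1600 = 330.3 MPa.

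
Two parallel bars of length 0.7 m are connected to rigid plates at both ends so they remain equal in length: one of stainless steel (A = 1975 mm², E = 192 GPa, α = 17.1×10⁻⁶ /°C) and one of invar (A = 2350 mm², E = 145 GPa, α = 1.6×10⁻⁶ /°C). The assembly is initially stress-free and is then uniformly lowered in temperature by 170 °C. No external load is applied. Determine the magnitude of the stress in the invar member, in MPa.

σ ≈ 201 MPa (compressive)

Both members must finish at the same length. With the larger α, the stainless steel tends to over-contract; the plates restrain it, putting the stainless steel in tension and the invar in compression. With no external load the two internal forces are equal and opposite, magnitude P.
Setting the final lengths equal and cancelling L: (α₁ − α₂)ΔT = P/(A₁E₁) + P/(A₂E₂).
|α₁ − α₂|·ΔT = 15.5×10⁻⁶ × 170 = 0.002635.
1/(A₁E₁) + 1/(A₂E₂) = 1/(1975×192×10³) + 1/(2350×145×10³) = 5.572×10⁻⁹ N⁻¹.
P = 0.002635 / 5.572×10⁻⁹ = 472900 N = 472.9 kN.
σ_{invar} = P/A₂ = 472900/2350 = 201.2 MPa, compressive.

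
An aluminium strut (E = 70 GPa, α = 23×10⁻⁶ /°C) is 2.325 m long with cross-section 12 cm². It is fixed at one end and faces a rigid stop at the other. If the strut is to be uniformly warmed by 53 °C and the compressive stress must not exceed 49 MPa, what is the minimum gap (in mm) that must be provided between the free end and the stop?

g ≈ 1.21 mm

With no wall the strut would lengthen by αΔT L = 23×10⁻⁶ × 53 × 2325 = 2.834 mm.
At the allowable stress the elastic shortening the wall may impose is σL/E = 49 × 2325 / (70×10³) = 1.627 mm.
So the gap has to take up the difference, g_min = δ_free − σL/E = 2.834 − 1.627 = 1.207 mm.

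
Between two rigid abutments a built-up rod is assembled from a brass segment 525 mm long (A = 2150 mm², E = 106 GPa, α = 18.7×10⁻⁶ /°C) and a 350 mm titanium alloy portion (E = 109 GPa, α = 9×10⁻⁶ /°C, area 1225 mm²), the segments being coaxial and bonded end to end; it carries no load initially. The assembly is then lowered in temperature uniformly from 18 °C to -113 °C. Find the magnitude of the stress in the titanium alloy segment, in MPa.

σ ≈ 282 MPa (tensile)

With the walls removed the bar would change length by δ_free = Σ αᵢΔT Lᵢ = 18.7×10⁻⁶×131×525 + 9×10⁻⁶×131×350 = 1.699 mm.
Since the ends are fixed, an axial force P builds up, equal in every segment, with P · Σ Lᵢ/(AᵢEᵢ) = δ_free.
The series flexibility is Σ Lᵢ/(AᵢEᵢ) = 525/(2150×106×10³) + 350/(1225×109×10³) = 4.925×10⁻⁶ mm/N.
P = 1.699 / 4.925×10⁻⁶ = 344900 N = 344.9 kN, tensile.
σ_{titanium alloy} = P / A = 344900 / 1225 = 281.6 MPa.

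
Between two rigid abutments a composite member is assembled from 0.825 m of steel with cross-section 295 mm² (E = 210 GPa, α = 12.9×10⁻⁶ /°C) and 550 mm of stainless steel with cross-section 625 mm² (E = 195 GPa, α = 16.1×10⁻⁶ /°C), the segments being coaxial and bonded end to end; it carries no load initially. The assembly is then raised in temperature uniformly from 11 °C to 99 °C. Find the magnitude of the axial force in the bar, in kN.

P ≈ 96.2 kN (compressive)

If the supports were absent, the total length change would be Σ αᵢΔT Lᵢ = 12.9×10⁻⁶×88×825 + 16.1×10⁻⁶×88×550 = 1.716 mm.
Since the ends are fixed, an axial force P builds up, equal in every segment, with P · Σ Lᵢ/(AᵢEᵢ) = δ_free.
The series flexibility is Σ Lᵢ/(AᵢEᵢ) = 825/(295×210×10³) + 550/(625×195×10³) = 1.783×10⁻⁵ mm/N.
So P = 1.716 / 1.783×10⁻⁵ = 96.23 kN, compressive.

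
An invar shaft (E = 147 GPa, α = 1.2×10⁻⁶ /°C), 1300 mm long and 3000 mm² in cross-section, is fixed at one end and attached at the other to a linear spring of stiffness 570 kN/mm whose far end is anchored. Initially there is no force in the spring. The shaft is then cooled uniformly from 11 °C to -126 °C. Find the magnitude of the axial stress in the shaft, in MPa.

The unrestrained thermal change is αΔT L = 1.2×10⁻⁶ × 137 × 1300 = 0.2137 mm.
Let P be the tensile force in the spring. The shaft extends elastically by PL/(AE) and the spring stretches by P/k; together these equal δ_free.
So P = δ_free / [L/(AE) + 1/k] = 0.2137 / [ 1300/(3000×147×10³) + 1/(570×10³) ].
P = 0.2137 / 4.702×10⁻⁶ = 45450 N.
σ = P/A = 45450/3000 = 15.15 MPa.

σ ≈ 15.2 MPa (tensile)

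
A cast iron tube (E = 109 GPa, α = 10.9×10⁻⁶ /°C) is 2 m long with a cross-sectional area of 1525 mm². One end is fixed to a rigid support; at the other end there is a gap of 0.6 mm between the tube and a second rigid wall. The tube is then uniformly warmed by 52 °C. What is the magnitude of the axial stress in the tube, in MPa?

Unrestrained expansion: δ_free = αΔT L = 10.9×10⁻⁶ × 52 × 2000 = 1.134 mm.
This exceeds the 0.6 mm gap, so the wall pushes back. The portion of expansion that must be recovered elastically is δ_free − gap = 1.134 − 0.6 = 0.5336 mm.
Compatibility: PL/(AE) = 0.5336 mm, so σ = P/A = E × (0.5336/2000) = 29.08 MPa.

σ ≈ 29.1 MPa (compressive)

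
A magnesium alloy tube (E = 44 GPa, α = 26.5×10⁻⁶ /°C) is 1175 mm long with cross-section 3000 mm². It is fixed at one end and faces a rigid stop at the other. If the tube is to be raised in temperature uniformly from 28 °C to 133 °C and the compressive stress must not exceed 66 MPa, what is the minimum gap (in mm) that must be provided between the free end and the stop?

g ≈ 1.51 mm

Free expansion if unrestrained: δ_free = αΔT L = 26.5×10⁻⁶ × 105 × 1175 = 3.269 mm.
At the allowable stress the elastic shortening the wall may impose is σL/E = 66 × 1175 / (44×10³) = 1.762 mm.
So the gap has to take up the difference, g_min = δ_free − σL/E = 3.269 − 1.762 = 1.507 mm.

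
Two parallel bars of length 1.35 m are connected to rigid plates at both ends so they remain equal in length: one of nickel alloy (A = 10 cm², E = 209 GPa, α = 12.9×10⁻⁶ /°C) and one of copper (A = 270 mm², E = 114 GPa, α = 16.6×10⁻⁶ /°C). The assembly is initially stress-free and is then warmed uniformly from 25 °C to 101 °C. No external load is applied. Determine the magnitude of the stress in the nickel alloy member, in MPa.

Equilibrium of a rigid end plate with no external load gives equal and opposite internal forces ±P in the two members. Since α_{copper} > α_{nickel alloy}, heating drives the copper into compression and the nickel alloy into tension.
Setting the final lengths equal and cancelling L: (α₁ − α₂)ΔT = P/(A₁E₁) + P/(A₂E₂).
|α₁ − α₂|·ΔT = 3.7×10⁻⁶ × 76 = 0.0002812.
1/(A₁E₁) + 1/(A₂E₂) = 1/(1000×209×10³) + 1/(270×114×10³) = 3.727×10⁻⁸ N⁻¹.
So P = 0.0002812 / 3.727×10⁻⁸ = 7.544 kN.
σ_{nickel alloy} = P/A₁ = 7544/1000 = 7.544 MPa, tensile.

σ ≈ 7.54 MPa (tensile)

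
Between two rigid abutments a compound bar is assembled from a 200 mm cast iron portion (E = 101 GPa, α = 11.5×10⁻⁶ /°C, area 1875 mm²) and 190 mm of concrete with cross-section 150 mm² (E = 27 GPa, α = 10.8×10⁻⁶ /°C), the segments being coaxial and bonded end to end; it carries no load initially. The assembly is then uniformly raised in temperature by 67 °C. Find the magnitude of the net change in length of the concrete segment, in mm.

|ΔL| ≈ 0.148 mm

If the supports were absent, the total length change would be Σ αᵢΔT Lᵢ = 11.5×10⁻⁶×67×200 + 10.8×10⁻⁶×67×190 = 0.2916 mm.
The rigid supports impose zero overall length change; the single axial force P common to all segments must satisfy P Σ Lᵢ/(AᵢEᵢ) = δ_free.
Σ Lᵢ/(AᵢEᵢ) = 200/(1875×101×10³) + 190/(150×27×10³) = 4.797×10⁻⁵ mm/N.
P = 0.2916 / 4.797×10⁻⁵ = 6079 N = 6.079 kN, compressive.
For the concrete segment, free thermal change = 10.8×10⁻⁶×67×190 = 0.1375 mm and elastic change from P = 6079×190/(150×27×10³) = 0.2852 mm; these oppose, so the net change is 0.148 mm (segment shortens).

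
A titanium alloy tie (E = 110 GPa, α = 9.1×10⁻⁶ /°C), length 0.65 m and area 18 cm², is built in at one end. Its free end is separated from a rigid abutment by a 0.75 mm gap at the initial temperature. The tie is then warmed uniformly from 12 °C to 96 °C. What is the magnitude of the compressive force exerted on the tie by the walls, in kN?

P ≈ 0 kN

Unrestrained expansion: δ_free = αΔT L = 9.1×10⁻⁶ × 84 × 650 = 0.4969 mm.
This is smaller than the 0.75 mm clearance, so the tie expands freely without reaching the stop — the stress is zero.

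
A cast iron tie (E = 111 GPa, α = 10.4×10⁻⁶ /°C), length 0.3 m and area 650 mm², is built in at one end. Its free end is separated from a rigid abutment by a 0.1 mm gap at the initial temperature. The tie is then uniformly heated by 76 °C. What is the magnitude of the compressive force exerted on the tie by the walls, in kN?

P ≈ 33 kN

Free thermal elongation = αΔT L = 10.4×10⁻⁶ × 76 × 300 = 0.2371 mm.
The gap closes (δ_free > 0.1 mm) and the wall then resists a further 0.2371 − 0.1 = 0.1371 mm of expansion.
Compatibility: PL/(AE) = 0.1371 mm, so σ = P/A = E × (0.1371/300) = 50.73 MPa.
Force on the wall = σA = 50.73 × 650 mm² = 32.98 kN.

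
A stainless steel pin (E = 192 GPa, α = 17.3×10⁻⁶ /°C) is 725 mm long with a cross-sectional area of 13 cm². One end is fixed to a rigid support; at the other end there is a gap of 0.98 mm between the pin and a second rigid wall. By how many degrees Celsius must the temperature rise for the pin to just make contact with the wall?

ΔT ≈ 78.1 °C

The gap closes when αΔT L = 0.98 mm, since the pin is still unstressed at that instant.
So ΔT = g/(αL) = 0.98/(17.3×10⁻⁶ × 725) = 78.13 °C.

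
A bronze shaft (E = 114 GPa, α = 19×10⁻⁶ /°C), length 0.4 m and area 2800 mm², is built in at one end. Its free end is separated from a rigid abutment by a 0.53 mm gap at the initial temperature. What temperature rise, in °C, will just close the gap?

ΔT ≈ 69.7 °C

The gap closes when αΔT L = 0.53 mm, since the shaft is still unstressed at that instant.
ΔT = 0.53 / (19×10⁻⁶ × 400) = 69.74 °C.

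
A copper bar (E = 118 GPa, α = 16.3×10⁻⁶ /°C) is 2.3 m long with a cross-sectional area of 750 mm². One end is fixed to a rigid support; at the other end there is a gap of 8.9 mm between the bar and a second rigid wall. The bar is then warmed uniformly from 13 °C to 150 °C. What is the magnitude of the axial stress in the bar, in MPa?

Free thermal elongation = αΔT L = 16.3×10⁻⁶ × 137 × 2300 = 5.136 mm.
This is smaller than the 8.9 mm clearance, so the bar expands freely without reaching the stop — the stress is zero.

σ ≈ 0 MPa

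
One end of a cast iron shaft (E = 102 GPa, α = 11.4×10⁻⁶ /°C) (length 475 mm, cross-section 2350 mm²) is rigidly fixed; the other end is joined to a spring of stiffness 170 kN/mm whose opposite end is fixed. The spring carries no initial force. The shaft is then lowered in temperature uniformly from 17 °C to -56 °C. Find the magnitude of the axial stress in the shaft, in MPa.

If the spring were absent the shaft would shorten by αΔT L = 11.4×10⁻⁶ × 73 × 475 = 0.3953 mm.
Let P be the tensile force in the spring. The shaft extends elastically by PL/(AE) and the spring stretches by P/k; together these equal δ_free.
So P = δ_free / [L/(AE) + 1/k] = 0.3953 / [ 475/(2350×102×10³) + 1/(170×10³) ].
P = 0.3953 / 7.864×10⁻⁶ = 50270 N.
σ = P/A = 50270/2350 = 21.39 MPa.

σ ≈ 21.4 MPa (tensile)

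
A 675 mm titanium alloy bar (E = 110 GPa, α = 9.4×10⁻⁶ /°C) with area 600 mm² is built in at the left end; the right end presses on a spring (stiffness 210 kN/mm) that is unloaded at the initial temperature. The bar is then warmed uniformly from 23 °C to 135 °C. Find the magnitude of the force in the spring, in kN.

P ≈ 47.4 kN

If the spring were absent the bar would lengthen by αΔT L = 9.4×10⁻⁶ × 112 × 675 = 0.7106 mm.
Let P be the compressive force at the spring. The bar shortens elastically by PL/(AE) and the spring compresses by P/k; together these equal δ_free.
P [ L/(AE) + 1/k ] = δ_free → P [ 675/(600×110×10³) + 1/(210×10³) ] = 0.7106.
P = 0.7106 / 1.499×10⁻⁵ = 47410 N.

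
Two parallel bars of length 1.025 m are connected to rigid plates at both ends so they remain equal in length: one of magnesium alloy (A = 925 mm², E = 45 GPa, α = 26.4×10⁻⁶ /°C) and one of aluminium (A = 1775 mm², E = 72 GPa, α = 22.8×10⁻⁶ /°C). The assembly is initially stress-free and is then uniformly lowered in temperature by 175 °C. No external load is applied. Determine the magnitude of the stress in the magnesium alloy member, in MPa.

Equilibrium of a rigid end plate with no external load gives equal and opposite internal forces ±P in the two members. Since α_{magnesium alloy} > α_{aluminium}, cooling drives the magnesium alloy into tension and the aluminium into compression.
Compatibility of the two members (thermal + elastic change equal): (α₁ − α₂)ΔT = P·[1/(A₁E₁) + 1/(A₂E₂)].
|α₁ − α₂|·ΔT = 3.6×10⁻⁶ × 175 = 0.00063.
1/(A₁E₁) + 1/(A₂E₂) = 1/(925×45×10³) + 1/(1775×72×10³) = 3.185×10⁻⁸ N⁻¹.
P = 0.00063 / 3.185×10⁻⁸ = 19780 N = 19.78 kN.
σ_{magnesium alloy} = P/A₁ = 19780/925 = 21.38 MPa, tensile.

σ ≈ 21.4 MPa (tensile)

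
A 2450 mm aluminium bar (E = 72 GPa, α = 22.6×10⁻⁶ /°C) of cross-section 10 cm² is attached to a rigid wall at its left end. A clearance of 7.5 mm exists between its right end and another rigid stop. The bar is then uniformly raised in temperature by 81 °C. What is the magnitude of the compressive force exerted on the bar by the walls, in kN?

Unrestrained expansion: δ_free = αΔT L = 22.6×10⁻⁶ × 81 × 2450 = 4.485 mm.
This is smaller than the 7.5 mm clearance, so the bar expands freely without reaching the stop — the stress is zero.

P ≈ 0 kN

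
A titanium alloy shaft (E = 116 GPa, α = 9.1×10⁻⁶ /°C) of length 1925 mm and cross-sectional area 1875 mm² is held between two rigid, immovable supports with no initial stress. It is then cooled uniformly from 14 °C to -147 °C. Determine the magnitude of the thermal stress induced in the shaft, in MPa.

σ ≈ 170 MPa (tensile)

The supports are rigid, so the total axial strain is zero. The restrained thermal strain is ε = αΔT = 9.1×10⁻⁶ × 161 = 1465.1×10⁻⁶.
Hence σ = E·αΔT = 116×10³ × 1465.1×10⁻⁶ = 170 MPa, tensile.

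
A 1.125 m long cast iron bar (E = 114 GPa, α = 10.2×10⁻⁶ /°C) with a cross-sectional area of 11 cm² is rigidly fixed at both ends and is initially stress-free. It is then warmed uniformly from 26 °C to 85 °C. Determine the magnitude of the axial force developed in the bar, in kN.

P ≈ 75.5 kN (compressive)

The ends cannot move, so σ = EαΔT = 114×10³ × 10.2×10⁻⁶ × 59 = 68.61 MPa.
Then P = σA = 68.61 × 1100 mm² = 75.47 kN, compressive.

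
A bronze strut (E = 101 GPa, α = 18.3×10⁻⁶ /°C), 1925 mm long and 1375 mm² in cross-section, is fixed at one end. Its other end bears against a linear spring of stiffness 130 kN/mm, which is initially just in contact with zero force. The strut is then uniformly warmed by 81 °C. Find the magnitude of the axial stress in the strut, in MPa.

σ ≈ 96.3 MPa (compressive)

If the spring were absent the strut would lengthen by αΔT L = 18.3×10⁻⁶ × 81 × 1925 = 2.853 mm.
Let P be the compressive force at the spring. The strut shortens elastically by PL/(AE) and the spring compresses by P/k; together these equal δ_free.
So P = δ_free / [L/(AE) + 1/k] = 2.853 / [ 1925/(1375×101×10³) + 1/(130×10³) ].
P = 2.853 / 2.155×10⁻⁵ = 132400 N.
σ = P/A = 132400/1375 = 96.28 MPa.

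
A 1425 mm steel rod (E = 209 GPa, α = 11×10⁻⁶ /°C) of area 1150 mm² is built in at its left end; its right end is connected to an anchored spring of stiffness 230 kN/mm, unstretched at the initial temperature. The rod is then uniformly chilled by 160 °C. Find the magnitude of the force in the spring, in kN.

The unrestrained thermal change is αΔT L = 11×10⁻⁶ × 160 × 1425 = 2.508 mm.
With a force P in the spring, the elastic change of the rod is PL/(AE) and that of the spring is P/k; compatibility requires their sum to equal δ_free.
P [ L/(AE) + 1/k ] = δ_free → P [ 1425/(1150×209×10³) + 1/(230×10³) ] = 2.508.
P = 2.508 / 1.028×10⁻⁵ = 244000 N.

P ≈ 244 kN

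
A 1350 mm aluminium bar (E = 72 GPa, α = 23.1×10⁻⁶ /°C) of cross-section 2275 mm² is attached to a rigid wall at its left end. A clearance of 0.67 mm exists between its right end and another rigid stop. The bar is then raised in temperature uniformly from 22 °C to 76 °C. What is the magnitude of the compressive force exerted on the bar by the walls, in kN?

Free thermal elongation = αΔT L = 23.1×10⁻⁶ × 54 × 1350 = 1.684 mm.
After closing the 0.67 mm clearance, 1.684 − 0.67 = 1.014 mm of expansion remains to be suppressed by the wall.
That suppressed elongation corresponds to σ = E·Δ/L = 72×10³ × 1.014/1350 = 54.08 MPa.
P = σA = 54.08 × 2275 = 123 kN.

P ≈ 123 kN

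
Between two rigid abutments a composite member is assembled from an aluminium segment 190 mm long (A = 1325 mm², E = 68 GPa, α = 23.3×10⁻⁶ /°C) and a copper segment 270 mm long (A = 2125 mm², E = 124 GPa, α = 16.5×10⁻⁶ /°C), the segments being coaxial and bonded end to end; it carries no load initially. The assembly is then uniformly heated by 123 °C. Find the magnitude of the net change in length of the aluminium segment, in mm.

With the walls removed the bar would change length by δ_free = Σ αᵢΔT Lᵢ = 23.3×10⁻⁶×123×190 + 16.5×10⁻⁶×123×270 = 1.092 mm.
The rigid supports impose zero overall length change; the single axial force P common to all segments must satisfy P Σ Lᵢ/(AᵢEᵢ) = δ_free.
Σ Lᵢ/(AᵢEᵢ) = 190/(1325×68×10³) + 270/(2125×124×10³) = 3.133×10⁻⁶ mm/N.
So P = 1.092 / 3.133×10⁻⁶ = 348.7 kN, compressive.
For the aluminium segment, free thermal change = 23.3×10⁻⁶×123×190 = 0.5445 mm and elastic change from P = 348700×190/(1325×68×10³) = 0.7352 mm; these oppose, so the net change is 0.191 mm (segment shortens).

|ΔL| ≈ 0.191 mm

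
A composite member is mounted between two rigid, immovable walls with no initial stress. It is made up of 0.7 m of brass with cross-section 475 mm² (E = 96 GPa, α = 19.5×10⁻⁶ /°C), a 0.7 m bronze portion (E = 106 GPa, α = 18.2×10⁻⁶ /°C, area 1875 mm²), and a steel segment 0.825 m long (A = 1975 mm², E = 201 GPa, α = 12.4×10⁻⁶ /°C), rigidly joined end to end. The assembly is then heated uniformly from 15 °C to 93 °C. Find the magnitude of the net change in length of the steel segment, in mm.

If the supports were absent, the total length change would be Σ αᵢΔT Lᵢ = 19.5×10⁻⁶×78×700 + 18.2×10⁻⁶×78×700 + 12.4×10⁻⁶×78×825 = 2.856 mm.
The rigid supports impose zero overall length change; the single axial force P common to all segments must satisfy P Σ Lᵢ/(AᵢEᵢ) = δ_free.
The series flexibility is Σ Lᵢ/(AᵢEᵢ) = 700/(475×96×10³) + 700/(1875×106×10³) + 825/(1975×201×10³) = 2.095×10⁻⁵ mm/N.
So P = 2.856 / 2.095×10⁻⁵ = 136.3 kN, compressive.
For the steel segment, free thermal change = 12.4×10⁻⁶×78×825 = 0.7979 mm and elastic change from P = 136300×825/(1975×201×10³) = 0.2833 mm; these oppose, so the net change is 0.515 mm (segment lengthens).

|ΔL| ≈ 0.515 mm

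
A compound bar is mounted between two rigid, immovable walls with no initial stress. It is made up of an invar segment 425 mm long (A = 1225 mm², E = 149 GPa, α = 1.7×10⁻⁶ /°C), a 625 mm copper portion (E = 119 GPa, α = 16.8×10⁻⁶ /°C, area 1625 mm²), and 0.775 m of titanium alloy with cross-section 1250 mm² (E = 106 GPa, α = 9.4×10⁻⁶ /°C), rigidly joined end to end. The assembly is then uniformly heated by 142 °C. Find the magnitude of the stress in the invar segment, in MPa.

σ ≈ 188 MPa (compressive)

Free thermal expansion of the whole bar: Σ αᵢΔT Lᵢ = 1.7×10⁻⁶×142×425 + 16.8×10⁻⁶×142×625 + 9.4×10⁻⁶×142×775 = 2.628 mm.
The walls prevent any net length change, so an axial force P (same in every segment) develops. Compatibility: P · Σ Lᵢ/(AᵢEᵢ) = δ_free.
The series flexibility is Σ Lᵢ/(AᵢEᵢ) = 425/(1225×149×10³) + 625/(1625×119×10³) + 775/(1250×106×10³) = 1.141×10⁻⁵ mm/N.
P = 2.628 / 1.141×10⁻⁵ = 230300 N = 230.3 kN, compressive.
σ_{invar} = P / A = 230300 / 1225 = 188 MPa.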